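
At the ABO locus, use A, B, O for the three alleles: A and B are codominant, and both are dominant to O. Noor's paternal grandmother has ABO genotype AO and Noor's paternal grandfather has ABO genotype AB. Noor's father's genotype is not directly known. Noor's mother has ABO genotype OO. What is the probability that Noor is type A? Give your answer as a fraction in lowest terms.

Noor's father's ABO genotype from AO × AB: 1/4 AA, 1/4 AB, 1/4 AO, 1/4 BO.
Crossing each possibility with the mother OO and summing P(type A): 1/4·1 + 1/4·1/2 + 1/4·1/2 + 1/4·0 = 1/2.

1/2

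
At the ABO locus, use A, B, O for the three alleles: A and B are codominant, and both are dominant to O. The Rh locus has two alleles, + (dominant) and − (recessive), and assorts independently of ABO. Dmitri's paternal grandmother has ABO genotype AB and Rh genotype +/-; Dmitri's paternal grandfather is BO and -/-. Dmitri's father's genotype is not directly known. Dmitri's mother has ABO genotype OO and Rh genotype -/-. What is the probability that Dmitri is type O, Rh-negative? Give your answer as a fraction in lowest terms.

3/16

Dmitri's father's ABO genotype from AB × BO: 1/4 AB, 1/4 AO, 1/4 BB, 1/4 BO.
Crossing each possibility with the mother OO and summing P(type O): 1/4·0 + 1/4·1/2 + 1/4·0 + 1/4·1/2 = 1/4.
Similarly for Rh via the father's Rh distribution: P(Rh-) = 3/4.
Independent loci: 1/4 × 3/4 = 3/16.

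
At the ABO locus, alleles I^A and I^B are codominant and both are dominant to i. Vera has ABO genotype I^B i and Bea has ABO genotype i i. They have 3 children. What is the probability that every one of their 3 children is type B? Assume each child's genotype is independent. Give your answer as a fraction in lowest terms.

1/8

ABO cross I^B i × i i → 1/2 O, 1/2 B.
So P(type B) = 1/2 per child.
All 3 independent: (1/2)^3 = 1/8.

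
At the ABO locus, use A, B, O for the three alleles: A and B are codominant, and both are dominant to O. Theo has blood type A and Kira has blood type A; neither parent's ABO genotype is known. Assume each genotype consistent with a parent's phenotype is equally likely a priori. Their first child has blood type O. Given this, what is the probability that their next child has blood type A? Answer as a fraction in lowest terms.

3/4

Possible genotypes: Theo ∈ {AA, AO}; Kira ∈ {AA, AO}.
Weight each parental genotype pair by prior × P(type-O child):
  AO × AO: posterior weight 1; P(next child type A) = 3/4.
Weighted sum = 3/4.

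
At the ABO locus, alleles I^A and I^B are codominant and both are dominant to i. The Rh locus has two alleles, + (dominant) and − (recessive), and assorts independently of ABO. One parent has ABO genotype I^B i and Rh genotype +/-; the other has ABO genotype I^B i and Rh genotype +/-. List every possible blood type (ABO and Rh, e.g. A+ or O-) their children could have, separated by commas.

Gametes from I^B i × I^B i give offspring ABO genotypes I^B I^B, I^B i, i i, i.e. phenotypes O, B.
Rh cross +/- × +/- → phenotypes Rh+, Rh-.
Combining independently: O+, O-, B+, B-.

O+, O-, B+, B-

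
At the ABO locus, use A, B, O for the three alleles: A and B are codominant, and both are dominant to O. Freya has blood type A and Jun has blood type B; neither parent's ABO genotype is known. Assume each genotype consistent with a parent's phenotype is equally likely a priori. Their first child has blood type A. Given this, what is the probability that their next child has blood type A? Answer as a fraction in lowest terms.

Possible genotypes: Freya ∈ {AA, AO}; Jun ∈ {BB, BO}.
Weight each parental genotype pair by prior × P(type-A child):
  AA × BO: posterior weight 2/3; P(next child type A) = 1/2.
  AO × BO: posterior weight 1/3; P(next child type A) = 1/4.
Weighted sum = 5/12.

5/12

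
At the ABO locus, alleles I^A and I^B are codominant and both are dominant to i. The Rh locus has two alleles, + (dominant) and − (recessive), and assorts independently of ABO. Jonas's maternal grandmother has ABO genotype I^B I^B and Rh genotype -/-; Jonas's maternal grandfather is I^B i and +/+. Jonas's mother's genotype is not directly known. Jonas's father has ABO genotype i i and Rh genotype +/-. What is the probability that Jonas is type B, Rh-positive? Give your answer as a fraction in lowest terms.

Jonas's mother's ABO genotype from I^B I^B × I^B i: 1/2 I^B I^B, 1/2 I^B i.
Crossing each possibility with the father i i and summing P(type B): 1/2·1 + 1/2·1/2 = 3/4.
Similarly for Rh via the mother's Rh distribution: P(Rh+) = 3/4.
Independent loci: 3/4 × 3/4 = 9/16.

9/16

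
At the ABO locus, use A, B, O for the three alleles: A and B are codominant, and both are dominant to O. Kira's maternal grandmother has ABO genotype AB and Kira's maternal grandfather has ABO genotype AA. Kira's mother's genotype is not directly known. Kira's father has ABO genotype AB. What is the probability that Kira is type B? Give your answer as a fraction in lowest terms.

Kira's mother's ABO genotype from AB × AA: 1/2 AA, 1/2 AB.
Crossing each possibility with the father AB and summing P(type B): 1/2·0 + 1/2·1/4 = 1/8.

1/8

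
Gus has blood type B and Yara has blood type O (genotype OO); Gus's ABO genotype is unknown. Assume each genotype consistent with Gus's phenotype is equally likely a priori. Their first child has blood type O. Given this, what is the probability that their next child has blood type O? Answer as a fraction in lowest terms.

1/2

Possible genotypes: Gus ∈ {BB, BO}; Yara ∈ {OO}.
Weight each parental genotype pair by prior × P(type-O child):
  BO × OO: posterior weight 1; P(next child type O) = 1/2.
Weighted sum = 1/2.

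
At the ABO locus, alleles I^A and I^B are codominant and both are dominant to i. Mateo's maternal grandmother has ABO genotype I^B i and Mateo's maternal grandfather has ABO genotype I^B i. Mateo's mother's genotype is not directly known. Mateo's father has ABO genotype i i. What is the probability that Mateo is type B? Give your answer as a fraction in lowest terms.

1/2

Mateo's mother's ABO genotype from I^B i × I^B i: 1/4 I^B I^B, 1/2 I^B i, 1/4 i i.
Crossing each possibility with the father i i and summing P(type B): 1/4·1 + 1/2·1/2 + 1/4·0 = 1/2.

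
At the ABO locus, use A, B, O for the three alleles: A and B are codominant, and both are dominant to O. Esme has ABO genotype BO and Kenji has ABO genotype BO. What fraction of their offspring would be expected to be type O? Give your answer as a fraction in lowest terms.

ABO cross BO × BO → offspring phenotypes: 1/4 O, 3/4 B.
So P(type O) = 1/4.

1/4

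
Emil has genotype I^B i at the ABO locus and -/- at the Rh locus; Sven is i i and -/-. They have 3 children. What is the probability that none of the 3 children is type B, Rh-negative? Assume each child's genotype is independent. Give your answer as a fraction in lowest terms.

1/8

ABO cross I^B i × i i → 1/2 O, 1/2 B.
Rh cross -/- × -/- → 1 Rh-; so P(type B, Rh-negative) = 1/2 × 1 = 1/2 per child.
P(not type B, Rh-negative) = 1/2 for one child; (1/2)^3 = 1/8.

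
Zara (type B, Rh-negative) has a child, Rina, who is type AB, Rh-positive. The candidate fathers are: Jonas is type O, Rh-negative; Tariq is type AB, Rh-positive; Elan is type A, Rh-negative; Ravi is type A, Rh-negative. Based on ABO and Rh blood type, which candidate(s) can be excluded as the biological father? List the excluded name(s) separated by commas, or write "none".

A candidate is excluded only if no genotype consistent with his phenotype could produce a type AB, Rh-positive child with a type B, Rh-negative mother.
Jonas (type O, Rh-): no genotype consistent with that phenotype can produce a type-AB Rh+ child with a type-B mother.
Elan (type A, Rh-): no genotype consistent with that phenotype can produce a type-AB Rh+ child with a type-B mother.
Ravi (type A, Rh-): no genotype consistent with that phenotype can produce a type-AB Rh+ child with a type-B mother.

Jonas, Elan, Ravi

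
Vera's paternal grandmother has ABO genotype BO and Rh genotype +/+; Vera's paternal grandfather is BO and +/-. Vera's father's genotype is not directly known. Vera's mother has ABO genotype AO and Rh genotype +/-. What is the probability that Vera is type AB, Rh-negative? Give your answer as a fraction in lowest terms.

1/32

Vera's father's ABO genotype from BO × BO: 1/4 BB, 1/2 BO, 1/4 OO.
Crossing each possibility with the mother AO and summing P(type AB): 1/4·1/2 + 1/2·1/4 + 1/4·0 = 1/4.
Similarly for Rh via the father's Rh distribution: P(Rh-) = 1/8.
Independent loci: 1/4 × 1/8 = 1/32.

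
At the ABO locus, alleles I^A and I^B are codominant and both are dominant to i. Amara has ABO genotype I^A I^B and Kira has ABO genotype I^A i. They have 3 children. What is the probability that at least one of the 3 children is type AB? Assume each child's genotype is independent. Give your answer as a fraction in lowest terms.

37/64

ABO cross I^A I^B × I^A i → 1/2 A, 1/4 B, 1/4 AB.
So P(type AB) = 1/4 per child.
P(none) = (3/4)^3 = 27/64; P(at least one) = 1 − 27/64 = 37/64.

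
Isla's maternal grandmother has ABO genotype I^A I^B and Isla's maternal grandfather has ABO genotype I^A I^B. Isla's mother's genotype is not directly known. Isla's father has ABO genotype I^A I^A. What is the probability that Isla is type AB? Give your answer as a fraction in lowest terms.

1/2

Isla's mother's ABO genotype from I^A I^B × I^A I^B: 1/4 I^A I^A, 1/2 I^A I^B, 1/4 I^B I^B.
Crossing each possibility with the father I^A I^A and summing P(type AB): 1/4·0 + 1/2·1/2 + 1/4·1 = 1/2.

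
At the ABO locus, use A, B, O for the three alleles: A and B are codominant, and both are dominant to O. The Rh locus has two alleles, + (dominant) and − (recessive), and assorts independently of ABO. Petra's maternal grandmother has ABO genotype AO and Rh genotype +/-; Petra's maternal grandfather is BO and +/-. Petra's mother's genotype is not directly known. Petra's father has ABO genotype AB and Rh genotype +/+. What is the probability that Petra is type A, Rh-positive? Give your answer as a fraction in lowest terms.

3/8

Petra's mother's ABO genotype from AO × BO: 1/4 AB, 1/4 AO, 1/4 BO, 1/4 OO.
Crossing each possibility with the father AB and summing P(type A): 1/4·1/4 + 1/4·1/2 + 1/4·1/4 + 1/4·1/2 = 3/8.
Similarly for Rh via the mother's Rh distribution: P(Rh+) = 1.
Independent loci: 3/8 × 1 = 3/8.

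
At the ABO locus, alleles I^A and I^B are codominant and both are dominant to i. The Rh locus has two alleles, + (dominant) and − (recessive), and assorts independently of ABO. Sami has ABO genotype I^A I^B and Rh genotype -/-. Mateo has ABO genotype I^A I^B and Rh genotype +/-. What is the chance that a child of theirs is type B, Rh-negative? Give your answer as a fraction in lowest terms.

ABO cross I^A I^B × I^A I^B → offspring phenotypes: 1/4 A, 1/4 B, 1/2 AB.
Rh cross -/- × +/- → 1/2 Rh+, 1/2 Rh-.
Independent loci: P(type B, Rh-negative) = 1/4 × 1/2 = 1/8.

1/8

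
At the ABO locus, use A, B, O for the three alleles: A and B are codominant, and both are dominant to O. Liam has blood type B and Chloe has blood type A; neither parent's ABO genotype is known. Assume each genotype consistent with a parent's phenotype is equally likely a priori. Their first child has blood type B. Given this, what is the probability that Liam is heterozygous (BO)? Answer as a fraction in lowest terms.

Possible genotypes: Liam ∈ {BB, BO}; Chloe ∈ {AA, AO}.
Weight each parental genotype pair by prior × P(type-B child):
  BB × AO: posterior weight 2/3.
  BO × AO: posterior weight 1/3.
Sum the posterior weight over pairs where Liam is BO: 1/3.

1/3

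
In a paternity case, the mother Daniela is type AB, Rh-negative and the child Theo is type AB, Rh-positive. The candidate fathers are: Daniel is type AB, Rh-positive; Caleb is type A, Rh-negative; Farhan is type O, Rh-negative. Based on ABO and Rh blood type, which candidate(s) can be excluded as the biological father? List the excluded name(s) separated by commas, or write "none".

A candidate is excluded only if no genotype consistent with his phenotype could produce a type AB, Rh-positive child with a type AB, Rh-negative mother.
Caleb (type A, Rh-): no genotype consistent with that phenotype can produce a type-AB Rh+ child with a type-AB mother.
Farhan (type O, Rh-): no genotype consistent with that phenotype can produce a type-AB Rh+ child with a type-AB mother.

Caleb, Farhan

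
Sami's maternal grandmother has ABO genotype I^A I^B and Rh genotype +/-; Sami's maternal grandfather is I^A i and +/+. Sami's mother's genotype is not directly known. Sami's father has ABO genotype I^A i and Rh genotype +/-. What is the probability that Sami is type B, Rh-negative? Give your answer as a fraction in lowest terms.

1/64

Sami's mother's ABO genotype from I^A I^B × I^A i: 1/4 I^A I^A, 1/4 I^A I^B, 1/4 I^A i, 1/4 I^B i.
Crossing each possibility with the father I^A i and summing P(type B): 1/4·0 + 1/4·1/4 + 1/4·0 + 1/4·1/4 = 1/8.
Similarly for Rh via the mother's Rh distribution: P(Rh-) = 1/8.
Independent loci: 1/8 × 1/8 = 1/64.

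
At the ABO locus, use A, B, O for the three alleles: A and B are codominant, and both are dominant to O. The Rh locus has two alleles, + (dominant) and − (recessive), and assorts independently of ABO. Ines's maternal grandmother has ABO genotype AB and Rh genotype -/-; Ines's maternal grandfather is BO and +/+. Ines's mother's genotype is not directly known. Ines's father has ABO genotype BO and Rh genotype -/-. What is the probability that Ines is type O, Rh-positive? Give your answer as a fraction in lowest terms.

Ines's mother's ABO genotype from AB × BO: 1/4 AB, 1/4 AO, 1/4 BB, 1/4 BO.
Crossing each possibility with the father BO and summing P(type O): 1/4·0 + 1/4·1/4 + 1/4·0 + 1/4·1/4 = 1/8.
Similarly for Rh via the mother's Rh distribution: P(Rh+) = 1/2.
Independent loci: 1/8 × 1/2 = 1/16.

1/16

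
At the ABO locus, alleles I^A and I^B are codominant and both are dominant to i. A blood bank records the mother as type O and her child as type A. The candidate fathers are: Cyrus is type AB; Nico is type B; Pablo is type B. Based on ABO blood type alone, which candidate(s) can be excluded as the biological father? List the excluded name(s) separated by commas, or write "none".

A candidate is excluded only if no genotype consistent with his phenotype could produce a type A child with a type O mother.
Nico (type B): no genotype consistent with that phenotype can produce a type-A child with a type-O mother.
Pablo (type B): no genotype consistent with that phenotype can produce a type-A child with a type-O mother.

Nico, Pablo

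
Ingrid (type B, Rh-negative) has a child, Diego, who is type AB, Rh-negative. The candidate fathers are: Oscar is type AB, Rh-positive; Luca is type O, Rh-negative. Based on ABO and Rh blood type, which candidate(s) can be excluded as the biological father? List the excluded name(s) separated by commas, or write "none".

Luca

A candidate is excluded only if no genotype consistent with his phenotype could produce a type AB, Rh-negative child with a type B, Rh-negative mother.
Luca (type O, Rh-): no genotype consistent with that phenotype can produce a type-AB Rh- child with a type-B mother.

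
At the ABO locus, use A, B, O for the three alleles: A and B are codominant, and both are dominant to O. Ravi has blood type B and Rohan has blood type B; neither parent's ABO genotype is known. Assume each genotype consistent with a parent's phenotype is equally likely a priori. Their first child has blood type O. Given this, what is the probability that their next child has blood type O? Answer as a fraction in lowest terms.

1/4

Possible genotypes: Ravi ∈ {BB, BO}; Rohan ∈ {BB, BO}.
Weight each parental genotype pair by prior × P(type-O child):
  BO × BO: posterior weight 1; P(next child type O) = 1/4.
Weighted sum = 1/4.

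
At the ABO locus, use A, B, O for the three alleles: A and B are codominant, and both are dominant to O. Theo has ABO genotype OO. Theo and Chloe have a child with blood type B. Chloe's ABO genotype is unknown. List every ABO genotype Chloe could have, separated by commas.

AB, BB, BO

For each candidate genotype of Chloe, check whether crossing it with OO can produce every observed child phenotype.
  AA → possible child types {A} ✗
  AB → possible child types {A, B} ✓
  AO → possible child types {O, A} ✗
  BB → possible child types {B} ✓
  BO → possible child types {O, B} ✓
  OO → possible child types {O} ✗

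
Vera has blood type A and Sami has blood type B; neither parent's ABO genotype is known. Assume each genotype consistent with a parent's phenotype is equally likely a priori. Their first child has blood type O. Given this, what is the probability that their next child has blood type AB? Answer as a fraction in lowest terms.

Possible genotypes: Vera ∈ {I^A I^A, I^A i}; Sami ∈ {I^B I^B, I^B i}.
Weight each parental genotype pair by prior × P(type-O child):
  I^A i × I^B i: posterior weight 1; P(next child type AB) = 1/4.
Weighted sum = 1/4.

1/4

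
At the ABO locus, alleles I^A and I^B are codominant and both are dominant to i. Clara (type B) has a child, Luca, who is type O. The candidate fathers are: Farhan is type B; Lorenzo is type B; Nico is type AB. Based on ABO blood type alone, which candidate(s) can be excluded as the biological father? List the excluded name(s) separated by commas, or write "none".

A candidate is excluded only if no genotype consistent with his phenotype could produce a type O child with a type B mother.
Nico (type AB): no genotype consistent with that phenotype can produce a type-O child with a type-B mother.

Nico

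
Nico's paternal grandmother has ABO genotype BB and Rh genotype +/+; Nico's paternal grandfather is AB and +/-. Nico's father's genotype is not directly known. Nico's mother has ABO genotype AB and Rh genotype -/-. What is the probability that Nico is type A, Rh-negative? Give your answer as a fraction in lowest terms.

1/32

Nico's father's ABO genotype from BB × AB: 1/2 AB, 1/2 BB.
Crossing each possibility with the mother AB and summing P(type A): 1/2·1/4 + 1/2·0 = 1/8.
Similarly for Rh via the father's Rh distribution: P(Rh-) = 1/4.
Independent loci: 1/8 × 1/4 = 1/32.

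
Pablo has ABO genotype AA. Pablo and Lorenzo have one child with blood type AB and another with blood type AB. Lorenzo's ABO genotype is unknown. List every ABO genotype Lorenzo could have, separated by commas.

AB, BB, BO

For each candidate genotype of Lorenzo, check whether crossing it with AA can produce every observed child phenotype.
  AA → possible child types {A} ✗
  AB → possible child types {A, AB} ✓
  AO → possible child types {A} ✗
  BB → possible child types {AB} ✓
  BO → possible child types {A, AB} ✓
  OO → possible child types {A} ✗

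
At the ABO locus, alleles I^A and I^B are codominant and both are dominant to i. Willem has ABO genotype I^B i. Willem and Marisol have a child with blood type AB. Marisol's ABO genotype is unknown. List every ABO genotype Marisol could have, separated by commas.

For each candidate genotype of Marisol, check whether crossing it with I^B i can produce every observed child phenotype.
  I^A I^A → possible child types {A, AB} ✓
  I^A I^B → possible child types {A, B, AB} ✓
  I^A i → possible child types {O, A, B, AB} ✓
  I^B I^B → possible child types {B} ✗
  I^B i → possible child types {O, B} ✗
  i i → possible child types {O, B} ✗

I^A I^A, I^A I^B, I^A i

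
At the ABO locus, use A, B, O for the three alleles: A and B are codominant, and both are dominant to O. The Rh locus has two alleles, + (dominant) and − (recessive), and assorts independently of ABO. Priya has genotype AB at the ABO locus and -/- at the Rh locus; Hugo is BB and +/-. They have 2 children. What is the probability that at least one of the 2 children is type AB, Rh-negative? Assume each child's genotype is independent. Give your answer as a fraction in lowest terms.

ABO cross AB × BB → 1/2 B, 1/2 AB.
Rh cross -/- × +/- → 1/2 Rh+, 1/2 Rh-; so P(type AB, Rh-negative) = 1/2 × 1/2 = 1/4 per child.
P(none) = (3/4)^2 = 9/16; P(at least one) = 1 − 9/16 = 7/16.

7/16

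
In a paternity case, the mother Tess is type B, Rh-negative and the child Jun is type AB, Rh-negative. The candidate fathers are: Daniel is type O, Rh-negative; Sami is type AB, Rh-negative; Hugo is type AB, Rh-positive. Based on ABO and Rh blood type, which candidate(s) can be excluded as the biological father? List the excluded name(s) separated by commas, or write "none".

A candidate is excluded only if no genotype consistent with his phenotype could produce a type AB, Rh-negative child with a type B, Rh-negative mother.
Daniel (type O, Rh-): no genotype consistent with that phenotype can produce a type-AB Rh- child with a type-B mother.

Daniel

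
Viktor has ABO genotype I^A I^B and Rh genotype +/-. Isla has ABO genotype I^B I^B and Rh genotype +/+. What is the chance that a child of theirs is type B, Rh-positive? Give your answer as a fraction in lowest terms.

ABO cross I^A I^B × I^B I^B → offspring phenotypes: 1/2 B, 1/2 AB.
Rh cross +/- × +/+ → 1 Rh+.
Independent loci: P(type B, Rh-positive) = 1/2 × 1 = 1/2.

1/2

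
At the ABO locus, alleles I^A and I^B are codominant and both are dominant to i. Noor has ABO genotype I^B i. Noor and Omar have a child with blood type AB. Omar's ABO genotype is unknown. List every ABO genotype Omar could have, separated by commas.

For each candidate genotype of Omar, check whether crossing it with I^B i can produce every observed child phenotype.
  I^A I^A → possible child types {A, AB} ✓
  I^A I^B → possible child types {A, B, AB} ✓
  I^A i → possible child types {O, A, B, AB} ✓
  I^B I^B → possible child types {B} ✗
  I^B i → possible child types {O, B} ✗
  i i → possible child types {O, B} ✗

I^A I^A, I^A I^B, I^A i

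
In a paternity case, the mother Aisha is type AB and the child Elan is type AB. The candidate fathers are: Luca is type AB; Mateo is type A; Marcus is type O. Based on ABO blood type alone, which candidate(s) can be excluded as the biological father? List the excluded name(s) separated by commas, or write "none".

Marcus

A candidate is excluded only if no genotype consistent with his phenotype could produce a type AB child with a type AB mother.
Marcus (type O): no genotype consistent with that phenotype can produce a type-AB child with a type-AB mother.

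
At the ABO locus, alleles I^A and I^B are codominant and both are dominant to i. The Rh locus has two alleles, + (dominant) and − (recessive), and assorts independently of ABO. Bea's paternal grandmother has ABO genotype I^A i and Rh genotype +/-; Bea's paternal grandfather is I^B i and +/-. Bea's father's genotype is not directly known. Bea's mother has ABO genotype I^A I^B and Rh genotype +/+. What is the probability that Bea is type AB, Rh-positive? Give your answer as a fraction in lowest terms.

Bea's father's ABO genotype from I^A i × I^B i: 1/4 I^A I^B, 1/4 I^A i, 1/4 I^B i, 1/4 i i.
Crossing each possibility with the mother I^A I^B and summing P(type AB): 1/4·1/2 + 1/4·1/4 + 1/4·1/4 + 1/4·0 = 1/4.
Similarly for Rh via the father's Rh distribution: P(Rh+) = 1.
Independent loci: 1/4 × 1 = 1/4.

1/4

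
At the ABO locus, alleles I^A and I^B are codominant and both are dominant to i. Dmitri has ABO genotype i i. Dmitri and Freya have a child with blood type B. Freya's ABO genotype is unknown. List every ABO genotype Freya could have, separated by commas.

I^A I^B, I^B I^B, I^B i

For each candidate genotype of Freya, check whether crossing it with i i can produce every observed child phenotype.
  I^A I^A → possible child types {A} ✗
  I^A I^B → possible child types {A, B} ✓
  I^A i → possible child types {O, A} ✗
  I^B I^B → possible child types {B} ✓
  I^B i → possible child types {O, B} ✓
  i i → possible child types {O} ✗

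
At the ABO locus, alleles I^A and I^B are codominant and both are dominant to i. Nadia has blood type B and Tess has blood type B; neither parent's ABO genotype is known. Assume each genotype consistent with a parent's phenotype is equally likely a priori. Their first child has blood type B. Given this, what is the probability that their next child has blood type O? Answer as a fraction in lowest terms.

Possible genotypes: Nadia ∈ {I^B I^B, I^B i}; Tess ∈ {I^B I^B, I^B i}.
Weight each parental genotype pair by prior × P(type-B child):
  I^B I^B × I^B I^B: posterior weight 4/15; P(next child type O) = 0.
  I^B I^B × I^B i: posterior weight 4/15; P(next child type O) = 0.
  I^B i × I^B I^B: posterior weight 4/15; P(next child type O) = 0.
  I^B i × I^B i: posterior weight 1/5; P(next child type O) = 1/4.
Weighted sum = 1/20.

1/20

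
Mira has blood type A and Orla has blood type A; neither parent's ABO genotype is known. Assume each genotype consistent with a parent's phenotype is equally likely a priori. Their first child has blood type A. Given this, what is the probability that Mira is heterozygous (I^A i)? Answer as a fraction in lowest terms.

Possible genotypes: Mira ∈ {I^A I^A, I^A i}; Orla ∈ {I^A I^A, I^A i}.
Weight each parental genotype pair by prior × P(type-A child):
  I^A I^A × I^A I^A: posterior weight 4/15.
  I^A I^A × I^A i: posterior weight 4/15.
  I^A i × I^A I^A: posterior weight 4/15.
  I^A i × I^A i: posterior weight 1/5.
Sum the posterior weight over pairs where Mira is I^A i: 7/15.

7/15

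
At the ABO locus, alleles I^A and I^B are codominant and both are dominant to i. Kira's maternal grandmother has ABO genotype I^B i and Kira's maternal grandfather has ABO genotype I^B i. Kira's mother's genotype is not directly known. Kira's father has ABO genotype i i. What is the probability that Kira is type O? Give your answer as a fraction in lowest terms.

1/2

Kira's mother's ABO genotype from I^B i × I^B i: 1/4 I^B I^B, 1/2 I^B i, 1/4 i i.
Crossing each possibility with the father i i and summing P(type O): 1/4·0 + 1/2·1/2 + 1/4·1 = 1/2.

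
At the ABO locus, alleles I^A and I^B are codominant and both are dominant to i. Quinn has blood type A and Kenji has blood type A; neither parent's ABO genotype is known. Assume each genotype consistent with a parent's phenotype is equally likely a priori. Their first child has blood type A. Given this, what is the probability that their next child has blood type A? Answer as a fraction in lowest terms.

19/20

Possible genotypes: Quinn ∈ {I^A I^A, I^A i}; Kenji ∈ {I^A I^A, I^A i}.
Weight each parental genotype pair by prior × P(type-A child):
  I^A I^A × I^A I^A: posterior weight 4/15; P(next child type A) = 1.
  I^A I^A × I^A i: posterior weight 4/15; P(next child type A) = 1.
  I^A i × I^A I^A: posterior weight 4/15; P(next child type A) = 1.
  I^A i × I^A i: posterior weight 1/5; P(next child type A) = 3/4.
Weighted sum = 19/20.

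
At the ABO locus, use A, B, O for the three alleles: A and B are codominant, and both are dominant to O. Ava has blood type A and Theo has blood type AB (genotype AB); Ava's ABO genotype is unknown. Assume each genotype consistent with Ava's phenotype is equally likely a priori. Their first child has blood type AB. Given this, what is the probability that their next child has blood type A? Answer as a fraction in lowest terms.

1/2

Possible genotypes: Ava ∈ {AA, AO}; Theo ∈ {AB}.
Weight each parental genotype pair by prior × P(type-AB child):
  AA × AB: posterior weight 2/3; P(next child type A) = 1/2.
  AO × AB: posterior weight 1/3; P(next child type A) = 1/2.
Weighted sum = 1/2.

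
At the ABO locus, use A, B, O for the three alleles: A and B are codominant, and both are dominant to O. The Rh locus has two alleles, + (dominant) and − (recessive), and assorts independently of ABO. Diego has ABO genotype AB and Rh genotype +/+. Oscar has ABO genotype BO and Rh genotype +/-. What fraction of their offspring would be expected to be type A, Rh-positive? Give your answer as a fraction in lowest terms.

1/4

ABO cross AB × BO → offspring phenotypes: 1/4 A, 1/2 B, 1/4 AB.
Rh cross +/+ × +/- → 1 Rh+.
Independent loci: P(type A, Rh-positive) = 1/4 × 1 = 1/4.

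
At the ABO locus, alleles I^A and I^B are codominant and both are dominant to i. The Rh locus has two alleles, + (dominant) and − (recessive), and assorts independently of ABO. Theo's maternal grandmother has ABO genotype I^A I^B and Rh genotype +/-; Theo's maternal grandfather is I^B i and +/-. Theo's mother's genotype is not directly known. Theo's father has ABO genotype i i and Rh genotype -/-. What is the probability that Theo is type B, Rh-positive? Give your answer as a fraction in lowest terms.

1/4

Theo's mother's ABO genotype from I^A I^B × I^B i: 1/4 I^A I^B, 1/4 I^A i, 1/4 I^B I^B, 1/4 I^B i.
Crossing each possibility with the father i i and summing P(type B): 1/4·1/2 + 1/4·0 + 1/4·1 + 1/4·1/2 = 1/2.
Similarly for Rh via the mother's Rh distribution: P(Rh+) = 1/2.
Independent loci: 1/2 × 1/2 = 1/4.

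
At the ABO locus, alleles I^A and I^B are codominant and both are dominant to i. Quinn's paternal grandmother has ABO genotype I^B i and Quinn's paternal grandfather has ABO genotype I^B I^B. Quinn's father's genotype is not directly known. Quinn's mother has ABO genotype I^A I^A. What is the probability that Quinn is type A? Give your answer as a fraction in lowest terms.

Quinn's father's ABO genotype from I^B i × I^B I^B: 1/2 I^B I^B, 1/2 I^B i.
Crossing each possibility with the mother I^A I^A and summing P(type A): 1/2·0 + 1/2·1/2 = 1/4.

1/4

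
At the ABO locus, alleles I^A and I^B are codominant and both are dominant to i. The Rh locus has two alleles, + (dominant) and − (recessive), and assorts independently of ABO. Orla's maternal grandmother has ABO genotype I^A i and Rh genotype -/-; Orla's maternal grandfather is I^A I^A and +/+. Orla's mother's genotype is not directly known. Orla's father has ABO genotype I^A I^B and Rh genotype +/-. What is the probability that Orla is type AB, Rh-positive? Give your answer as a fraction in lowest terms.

9/32

Orla's mother's ABO genotype from I^A i × I^A I^A: 1/2 I^A I^A, 1/2 I^A i.
Crossing each possibility with the father I^A I^B and summing P(type AB): 1/2·1/2 + 1/2·1/4 = 3/8.
Similarly for Rh via the mother's Rh distribution: P(Rh+) = 3/4.
Independent loci: 3/8 × 3/4 = 9/32.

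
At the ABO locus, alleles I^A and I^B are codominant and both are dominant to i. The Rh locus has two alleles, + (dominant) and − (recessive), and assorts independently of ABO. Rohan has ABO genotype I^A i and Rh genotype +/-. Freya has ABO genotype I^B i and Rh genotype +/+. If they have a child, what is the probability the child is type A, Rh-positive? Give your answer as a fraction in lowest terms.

ABO cross I^A i × I^B i → offspring phenotypes: 1/4 O, 1/4 A, 1/4 B, 1/4 AB.
Rh cross +/- × +/+ → 1 Rh+.
Independent loci: P(type A, Rh-positive) = 1/4 × 1 = 1/4.

1/4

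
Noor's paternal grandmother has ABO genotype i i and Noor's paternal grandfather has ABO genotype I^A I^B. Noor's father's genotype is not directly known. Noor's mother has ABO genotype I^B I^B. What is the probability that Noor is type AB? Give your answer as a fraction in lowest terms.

Noor's father's ABO genotype from i i × I^A I^B: 1/2 I^A i, 1/2 I^B i.
Crossing each possibility with the mother I^B I^B and summing P(type AB): 1/2·1/2 + 1/2·0 = 1/4.

1/4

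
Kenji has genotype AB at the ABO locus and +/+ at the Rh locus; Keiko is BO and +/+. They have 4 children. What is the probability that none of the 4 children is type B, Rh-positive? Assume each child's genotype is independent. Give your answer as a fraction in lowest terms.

ABO cross AB × BO → 1/4 A, 1/2 B, 1/4 AB.
Rh cross +/+ × +/+ → 1 Rh+; so P(type B, Rh-positive) = 1/2 × 1 = 1/2 per child.
P(not type B, Rh-positive) = 1/2 for one child; (1/2)^4 = 1/16.

1/16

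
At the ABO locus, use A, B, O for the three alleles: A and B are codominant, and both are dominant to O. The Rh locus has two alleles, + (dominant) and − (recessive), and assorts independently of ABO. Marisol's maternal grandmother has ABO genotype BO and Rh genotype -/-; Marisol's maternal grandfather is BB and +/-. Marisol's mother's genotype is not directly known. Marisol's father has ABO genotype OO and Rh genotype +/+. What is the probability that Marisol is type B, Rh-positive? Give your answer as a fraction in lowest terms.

3/4

Marisol's mother's ABO genotype from BO × BB: 1/2 BB, 1/2 BO.
Crossing each possibility with the father OO and summing P(type B): 1/2·1 + 1/2·1/2 = 3/4.
Similarly for Rh via the mother's Rh distribution: P(Rh+) = 1.
Independent loci: 3/4 × 1 = 3/4.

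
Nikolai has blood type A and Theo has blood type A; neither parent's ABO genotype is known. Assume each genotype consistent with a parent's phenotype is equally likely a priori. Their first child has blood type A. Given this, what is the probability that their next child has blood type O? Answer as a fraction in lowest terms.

1/20

Possible genotypes: Nikolai ∈ {I^A I^A, I^A i}; Theo ∈ {I^A I^A, I^A i}.
Weight each parental genotype pair by prior × P(type-A child):
  I^A I^A × I^A I^A: posterior weight 4/15; P(next child type O) = 0.
  I^A I^A × I^A i: posterior weight 4/15; P(next child type O) = 0.
  I^A i × I^A I^A: posterior weight 4/15; P(next child type O) = 0.
  I^A i × I^A i: posterior weight 1/5; P(next child type O) = 1/4.
Weighted sum = 1/20.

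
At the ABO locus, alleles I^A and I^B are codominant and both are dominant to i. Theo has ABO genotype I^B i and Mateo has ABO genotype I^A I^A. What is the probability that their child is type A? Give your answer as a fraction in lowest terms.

ABO cross I^B i × I^A I^A → offspring phenotypes: 1/2 A, 1/2 AB.
So P(type A) = 1/2.

1/2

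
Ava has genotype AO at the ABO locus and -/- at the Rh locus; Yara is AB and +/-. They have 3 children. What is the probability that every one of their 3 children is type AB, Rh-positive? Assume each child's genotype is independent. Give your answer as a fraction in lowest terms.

1/512

ABO cross AO × AB → 1/2 A, 1/4 B, 1/4 AB.
Rh cross -/- × +/- → 1/2 Rh+, 1/2 Rh-; so P(type AB, Rh-positive) = 1/4 × 1/2 = 1/8 per child.
All 3 independent: (1/8)^3 = 1/512.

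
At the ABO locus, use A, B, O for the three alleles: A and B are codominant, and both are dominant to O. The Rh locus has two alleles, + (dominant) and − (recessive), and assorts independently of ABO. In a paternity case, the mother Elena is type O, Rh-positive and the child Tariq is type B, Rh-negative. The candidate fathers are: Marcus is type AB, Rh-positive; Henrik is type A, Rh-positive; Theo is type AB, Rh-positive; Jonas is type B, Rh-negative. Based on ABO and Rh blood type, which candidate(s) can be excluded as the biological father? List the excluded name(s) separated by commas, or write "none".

A candidate is excluded only if no genotype consistent with his phenotype could produce a type B, Rh-negative child with a type O, Rh-positive mother.
Henrik (type A, Rh+): no genotype consistent with that phenotype can produce a type-B Rh- child with a type-O mother.

Henrik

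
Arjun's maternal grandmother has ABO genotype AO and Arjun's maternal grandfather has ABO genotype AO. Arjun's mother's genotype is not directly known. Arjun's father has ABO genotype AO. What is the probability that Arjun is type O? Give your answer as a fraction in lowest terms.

1/4

Arjun's mother's ABO genotype from AO × AO: 1/4 AA, 1/2 AO, 1/4 OO.
Crossing each possibility with the father AO and summing P(type O): 1/4·0 + 1/2·1/4 + 1/4·1/2 = 1/4.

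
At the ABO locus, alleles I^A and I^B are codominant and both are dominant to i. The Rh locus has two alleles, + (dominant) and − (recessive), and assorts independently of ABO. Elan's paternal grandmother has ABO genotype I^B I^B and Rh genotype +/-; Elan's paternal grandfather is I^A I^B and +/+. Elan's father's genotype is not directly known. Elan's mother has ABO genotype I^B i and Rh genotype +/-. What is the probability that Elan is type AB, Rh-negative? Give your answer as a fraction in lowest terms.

1/64

Elan's father's ABO genotype from I^B I^B × I^A I^B: 1/2 I^A I^B, 1/2 I^B I^B.
Crossing each possibility with the mother I^B i and summing P(type AB): 1/2·1/4 + 1/2·0 = 1/8.
Similarly for Rh via the father's Rh distribution: P(Rh-) = 1/8.
Independent loci: 1/8 × 1/8 = 1/64.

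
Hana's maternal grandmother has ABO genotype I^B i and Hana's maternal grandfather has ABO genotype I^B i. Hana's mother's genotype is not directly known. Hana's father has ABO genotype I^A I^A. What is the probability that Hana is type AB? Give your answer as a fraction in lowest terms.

1/2

Hana's mother's ABO genotype from I^B i × I^B i: 1/4 I^B I^B, 1/2 I^B i, 1/4 i i.
Crossing each possibility with the father I^A I^A and summing P(type AB): 1/4·1 + 1/2·1/2 + 1/4·0 = 1/2.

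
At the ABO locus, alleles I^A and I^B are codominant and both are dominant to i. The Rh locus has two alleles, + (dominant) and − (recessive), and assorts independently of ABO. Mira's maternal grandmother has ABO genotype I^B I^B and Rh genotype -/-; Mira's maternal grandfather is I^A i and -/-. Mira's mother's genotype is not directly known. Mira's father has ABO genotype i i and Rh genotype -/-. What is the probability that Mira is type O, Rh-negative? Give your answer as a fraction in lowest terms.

1/4

Mira's mother's ABO genotype from I^B I^B × I^A i: 1/2 I^A I^B, 1/2 I^B i.
Crossing each possibility with the father i i and summing P(type O): 1/2·0 + 1/2·1/2 = 1/4.
Similarly for Rh via the mother's Rh distribution: P(Rh-) = 1.
Independent loci: 1/4 × 1 = 1/4.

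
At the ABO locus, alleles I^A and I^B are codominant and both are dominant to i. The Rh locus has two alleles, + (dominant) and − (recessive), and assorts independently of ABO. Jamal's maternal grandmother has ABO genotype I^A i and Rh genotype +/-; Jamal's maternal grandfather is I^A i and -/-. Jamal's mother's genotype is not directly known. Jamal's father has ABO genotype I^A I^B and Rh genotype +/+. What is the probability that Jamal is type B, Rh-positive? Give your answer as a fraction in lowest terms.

Jamal's mother's ABO genotype from I^A i × I^A i: 1/4 I^A I^A, 1/2 I^A i, 1/4 i i.
Crossing each possibility with the father I^A I^B and summing P(type B): 1/4·0 + 1/2·1/4 + 1/4·1/2 = 1/4.
Similarly for Rh via the mother's Rh distribution: P(Rh+) = 1.
Independent loci: 1/4 × 1 = 1/4.

1/4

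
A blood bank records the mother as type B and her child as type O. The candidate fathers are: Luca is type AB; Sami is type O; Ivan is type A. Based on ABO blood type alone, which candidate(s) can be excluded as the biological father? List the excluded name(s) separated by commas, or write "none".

A candidate is excluded only if no genotype consistent with his phenotype could produce a type O child with a type B mother.
Luca (type AB): no genotype consistent with that phenotype can produce a type-O child with a type-B mother.

Luca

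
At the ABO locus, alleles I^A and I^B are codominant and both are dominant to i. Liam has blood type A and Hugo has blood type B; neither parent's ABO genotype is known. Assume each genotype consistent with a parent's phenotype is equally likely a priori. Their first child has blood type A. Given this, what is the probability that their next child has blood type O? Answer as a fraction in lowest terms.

1/12

Possible genotypes: Liam ∈ {I^A I^A, I^A i}; Hugo ∈ {I^B I^B, I^B i}.
Weight each parental genotype pair by prior × P(type-A child):
  I^A I^A × I^B i: posterior weight 2/3; P(next child type O) = 0.
  I^A i × I^B i: posterior weight 1/3; P(next child type O) = 1/4.
Weighted sum = 1/12.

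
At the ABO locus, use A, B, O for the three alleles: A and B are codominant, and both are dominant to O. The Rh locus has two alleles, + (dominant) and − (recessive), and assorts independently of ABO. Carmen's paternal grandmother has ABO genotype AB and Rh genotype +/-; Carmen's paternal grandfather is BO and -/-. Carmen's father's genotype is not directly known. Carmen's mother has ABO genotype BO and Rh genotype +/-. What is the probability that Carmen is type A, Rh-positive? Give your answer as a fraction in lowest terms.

Carmen's father's ABO genotype from AB × BO: 1/4 AB, 1/4 AO, 1/4 BB, 1/4 BO.
Crossing each possibility with the mother BO and summing P(type A): 1/4·1/4 + 1/4·1/4 + 1/4·0 + 1/4·0 = 1/8.
Similarly for Rh via the father's Rh distribution: P(Rh+) = 5/8.
Independent loci: 1/8 × 5/8 = 5/64.

5/64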